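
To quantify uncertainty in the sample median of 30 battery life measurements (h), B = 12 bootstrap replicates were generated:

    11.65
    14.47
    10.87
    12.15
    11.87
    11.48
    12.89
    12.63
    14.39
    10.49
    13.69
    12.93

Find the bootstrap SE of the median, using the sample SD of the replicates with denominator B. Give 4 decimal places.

Bootstrap SE is the standard deviation of the 12 replicate medians.
Mean of replicates: (11.65 + 14.47 + 10.87 + 12.15 + 11.87 + 11.48 + 12.89 + 12.63 + 14.39 + 10.49 + 13.69 + 12.93) / 12 = 149.51000 / 12 = 12.45917
Sum of squared deviations: (−0.80917)² + (+2.01083)² + (−1.58917)² + (−0.30917)² + (−0.58917)² + (−0.97917)² + (+0.43083)² + (+0.17083)² + (+1.93083)² + (−1.96917)² + (+1.23083)² + (+0.47083)² = 18.18229
Variance = 18.18229 / 12 = 1.51519
SE* = √1.51519

SE* = 1.2309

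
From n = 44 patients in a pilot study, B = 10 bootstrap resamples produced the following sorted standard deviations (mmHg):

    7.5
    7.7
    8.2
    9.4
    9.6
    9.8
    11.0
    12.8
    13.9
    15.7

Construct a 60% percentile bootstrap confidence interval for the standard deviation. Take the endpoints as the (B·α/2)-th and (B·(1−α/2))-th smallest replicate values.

α = 0.40; lower rank = 10 × 0.200 = 2; upper rank = 10 × 0.800 = 8.
The 2nd smallest replicate is 7.7; the 8th is 12.8.

(7.7, 12.8)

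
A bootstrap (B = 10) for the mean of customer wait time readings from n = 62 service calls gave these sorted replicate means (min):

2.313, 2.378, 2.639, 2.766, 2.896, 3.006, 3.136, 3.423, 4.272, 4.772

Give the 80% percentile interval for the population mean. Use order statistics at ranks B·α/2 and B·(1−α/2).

(2.313, 4.272)

α = 0.20; lower rank = 10 × 0.100 = 1; upper rank = 10 × 0.900 = 9.
The 1st smallest replicate is 2.313; the 9th is 4.272.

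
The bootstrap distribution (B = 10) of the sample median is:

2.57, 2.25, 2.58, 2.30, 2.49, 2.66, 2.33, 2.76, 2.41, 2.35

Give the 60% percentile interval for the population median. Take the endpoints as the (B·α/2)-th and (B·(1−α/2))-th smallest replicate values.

(2.30, 2.58)

Sorted replicates: 2.25, 2.30, 2.33, 2.35, 2.41, 2.49, 2.57, 2.58, 2.66, 2.76
α = 0.40; lower rank = 10 × 0.200 = 2; upper rank = 10 × 0.800 = 8.
The 2nd smallest replicate is 2.30; the 8th is 2.58.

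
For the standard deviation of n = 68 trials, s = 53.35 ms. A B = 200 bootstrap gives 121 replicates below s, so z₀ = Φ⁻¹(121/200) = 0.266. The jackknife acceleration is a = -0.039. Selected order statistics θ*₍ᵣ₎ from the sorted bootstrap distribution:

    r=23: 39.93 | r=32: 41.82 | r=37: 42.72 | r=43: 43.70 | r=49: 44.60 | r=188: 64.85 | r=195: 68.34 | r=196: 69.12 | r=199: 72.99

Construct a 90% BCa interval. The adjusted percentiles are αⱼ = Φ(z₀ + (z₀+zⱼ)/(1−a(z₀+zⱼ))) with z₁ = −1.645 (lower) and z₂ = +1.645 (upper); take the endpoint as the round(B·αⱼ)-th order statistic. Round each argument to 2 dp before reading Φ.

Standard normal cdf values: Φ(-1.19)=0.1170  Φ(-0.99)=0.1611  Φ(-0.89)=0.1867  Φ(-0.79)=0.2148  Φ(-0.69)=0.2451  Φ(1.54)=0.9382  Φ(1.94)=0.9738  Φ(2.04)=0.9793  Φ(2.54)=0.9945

(39.93, 69.12)

Lower: z₀ + z₁ = 0.266 + (-1.645) = -1.379; 1 − a(z₀+z₁) = 1 − (-0.039)(-1.379) = 0.9462; argument = 0.266 + (-1.379)/0.9462 = -1.1914 → -1.19.
α₁ = Φ(-1.19) = 0.1170; rank = round(200 × 0.1170) = 23; θ*₍23₎ = 39.93.
Upper: z₀ + z₂ = 1.911; 1 − a(z₀+z₂) = 1.0745; argument = 2.0445 → 2.04; α₂ = 0.9793; rank = 196; θ*₍196₎ = 69.12.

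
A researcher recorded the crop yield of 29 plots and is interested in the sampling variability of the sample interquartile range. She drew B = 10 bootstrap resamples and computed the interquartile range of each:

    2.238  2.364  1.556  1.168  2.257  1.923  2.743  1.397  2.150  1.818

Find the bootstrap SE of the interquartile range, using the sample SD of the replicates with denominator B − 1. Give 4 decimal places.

SE* = 0.4838

Bootstrap SE is the standard deviation of the 10 replicate interquartile ranges.
Mean of replicates: (2.238 + 2.364 + 1.556 + 1.168 + 2.257 + 1.923 + 2.743 + 1.397 + 2.150 + 1.818) / 10 = 19.61400 / 10 = 1.96140
Sum of squared deviations: (+0.27660)² + (+0.40260)² + (−0.40540)² + (−0.79340)² + (+0.29560)² + (−0.03840)² + (+0.78160)² + (−0.56440)² + (+0.18860)² + (−0.14340)² = 2.10686
Variance = 2.10686 / 9 = 0.23410
SE* = √0.23410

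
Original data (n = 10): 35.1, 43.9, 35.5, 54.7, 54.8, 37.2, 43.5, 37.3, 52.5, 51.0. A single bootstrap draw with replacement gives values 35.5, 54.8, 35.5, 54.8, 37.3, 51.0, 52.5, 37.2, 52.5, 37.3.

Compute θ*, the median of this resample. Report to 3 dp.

Sorted: 35.5, 35.5, 37.2, 37.3, 37.3, 51.0, 52.5, 52.5, 54.8, 54.8
Median = average of the two middle values = 44.150

θ* = 44.150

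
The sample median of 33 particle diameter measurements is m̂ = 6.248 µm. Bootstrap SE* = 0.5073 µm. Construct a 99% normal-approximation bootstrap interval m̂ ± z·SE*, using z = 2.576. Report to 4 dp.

Margin = 2.576 × 0.5073 = 1.30680
Interval: 6.248 ± 1.30680

(4.9412, 7.5548)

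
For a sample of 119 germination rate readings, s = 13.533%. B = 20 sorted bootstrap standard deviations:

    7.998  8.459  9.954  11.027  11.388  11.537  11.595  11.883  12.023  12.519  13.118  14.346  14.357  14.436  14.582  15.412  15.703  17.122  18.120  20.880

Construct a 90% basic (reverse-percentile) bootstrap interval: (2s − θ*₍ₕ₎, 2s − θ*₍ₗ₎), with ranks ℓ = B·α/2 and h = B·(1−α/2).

Percentile endpoints at ranks 1 and 19: θ*₍1₎ = 7.998, θ*₍19₎ = 18.120.
Basic interval reflects these around s:
  lower = 2 × 13.533 − 18.120 = 8.946
  upper = 2 × 13.533 − 7.998 = 19.068

(8.946, 19.068)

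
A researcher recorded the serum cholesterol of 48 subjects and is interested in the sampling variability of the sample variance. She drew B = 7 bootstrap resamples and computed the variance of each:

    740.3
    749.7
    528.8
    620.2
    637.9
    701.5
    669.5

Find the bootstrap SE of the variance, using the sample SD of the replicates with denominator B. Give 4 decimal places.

SE* = 71.1953

Bootstrap SE is the standard deviation of the 7 replicate variances.
Mean of replicates: (740.3 + 749.7 + 528.8 + 620.2 + 637.9 + 701.5 + 669.5) / 7 = 4647.90000 / 7 = 663.98571
Sum of squared deviations: (+76.31429)² + (+85.71429)² + (−135.18571)² + (−43.78571)² + (−26.08571)² + (+37.51429)² + (+5.51429)² = 35481.36857
Variance = 35481.36857 / 7 = 5068.76694
SE* = √5068.76694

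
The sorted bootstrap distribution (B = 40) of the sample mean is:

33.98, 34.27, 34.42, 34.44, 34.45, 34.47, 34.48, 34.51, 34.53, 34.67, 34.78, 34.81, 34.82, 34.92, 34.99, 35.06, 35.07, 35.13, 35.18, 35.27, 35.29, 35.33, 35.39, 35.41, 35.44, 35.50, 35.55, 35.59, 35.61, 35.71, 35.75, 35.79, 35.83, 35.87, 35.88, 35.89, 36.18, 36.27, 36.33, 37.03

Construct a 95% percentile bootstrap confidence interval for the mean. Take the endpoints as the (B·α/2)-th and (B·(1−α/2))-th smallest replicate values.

(33.98, 36.33)

α = 0.05; lower rank = 40 × 0.025 = 1; upper rank = 40 × 0.975 = 39.
The 1st smallest replicate is 33.98; the 39th is 36.33.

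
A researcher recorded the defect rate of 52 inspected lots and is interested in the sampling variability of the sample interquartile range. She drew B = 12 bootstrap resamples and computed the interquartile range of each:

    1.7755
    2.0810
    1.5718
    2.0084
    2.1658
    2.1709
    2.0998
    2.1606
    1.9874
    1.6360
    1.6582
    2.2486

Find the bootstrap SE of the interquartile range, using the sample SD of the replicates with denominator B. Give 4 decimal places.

Bootstrap SE is the standard deviation of the 12 replicate interquartile ranges.
Mean of replicates: (1.7755 + 2.0810 + 1.5718 + 2.0084 + 2.1658 + 2.1709 + 2.0998 + 2.1606 + 1.9874 + 1.6360 + 1.6582 + 2.2486) / 12 = 23.56400 / 12 = 1.96367
Sum of squared deviations: (−0.18817)² + (+0.11733)² + (−0.39187)² + (+0.04473)² + (+0.20213)² + (+0.20723)² + (+0.13613)² + (+0.19693)² + (+0.02373)² + (−0.32767)² + (−0.30547)² + (+0.28493)² = 0.62828
Variance = 0.62828 / 12 = 0.05236
SE* = √0.05236

SE* = 0.2288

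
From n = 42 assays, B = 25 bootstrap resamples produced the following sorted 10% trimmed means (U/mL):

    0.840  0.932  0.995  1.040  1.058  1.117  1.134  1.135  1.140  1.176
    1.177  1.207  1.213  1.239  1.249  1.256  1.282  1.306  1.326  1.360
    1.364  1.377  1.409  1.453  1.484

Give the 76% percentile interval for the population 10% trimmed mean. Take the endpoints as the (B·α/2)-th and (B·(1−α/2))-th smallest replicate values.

α = 0.24; lower rank = 25 × 0.120 = 3; upper rank = 25 × 0.880 = 22.
The 3rd smallest replicate is 0.995; the 22nd is 1.377.

(0.995, 1.377)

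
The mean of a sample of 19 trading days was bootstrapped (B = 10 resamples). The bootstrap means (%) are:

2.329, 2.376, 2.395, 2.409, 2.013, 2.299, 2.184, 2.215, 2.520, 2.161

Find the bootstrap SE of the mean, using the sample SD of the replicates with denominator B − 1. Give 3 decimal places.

SE* = 0.148

Bootstrap SE is the standard deviation of the 10 replicate means.
Mean of replicates: (2.329 + 2.376 + 2.395 + 2.409 + 2.013 + 2.299 + 2.184 + 2.215 + 2.520 + 2.161) / 10 = 22.9010 / 10 = 2.2901
Sum of squared deviations: (+0.0389)² + (+0.0859)² + (+0.1049)² + (+0.1189)² + (−0.2771)² + (+0.0089)² + (−0.1061)² + (−0.0751)² + (+0.2299)² + (−0.1291)² = 0.1973
Variance = 0.1973 / 9 = 0.0219
SE* = √0.0219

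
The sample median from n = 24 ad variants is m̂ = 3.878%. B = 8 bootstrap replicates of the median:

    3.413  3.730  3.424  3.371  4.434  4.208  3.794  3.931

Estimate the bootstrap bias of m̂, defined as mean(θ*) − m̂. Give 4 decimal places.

mean(θ*) = (3.413 + 3.730 + 3.424 + 3.371 + 4.434 + 4.208 + 3.794 + 3.931) / 8 = 3.78812
bias = 3.78812 − 3.878

bias = −0.0899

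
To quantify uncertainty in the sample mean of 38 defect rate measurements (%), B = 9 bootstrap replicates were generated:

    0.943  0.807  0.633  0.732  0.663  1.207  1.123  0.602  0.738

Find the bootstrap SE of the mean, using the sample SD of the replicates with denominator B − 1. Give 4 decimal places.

SE* = 0.2174

Bootstrap SE is the standard deviation of the 9 replicate means.
Mean of replicates: (0.943 + 0.807 + 0.633 + 0.732 + 0.663 + 1.207 + 1.123 + 0.602 + 0.738) / 9 = 7.44800 / 9 = 0.82756
Sum of squared deviations: (+0.11544)² + (−0.02056)² + (−0.19456)² + (−0.09556)² + (−0.16456)² + (+0.37944)² + (+0.29544)² + (−0.22556)² + (−0.08956)² = 0.37797
Variance = 0.37797 / 8 = 0.04725
SE* = √0.04725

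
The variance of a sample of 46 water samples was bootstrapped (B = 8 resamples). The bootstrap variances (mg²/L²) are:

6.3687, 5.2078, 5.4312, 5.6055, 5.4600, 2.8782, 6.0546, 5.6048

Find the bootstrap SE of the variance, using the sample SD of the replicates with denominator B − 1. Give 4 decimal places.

SE* = 1.0562

Bootstrap SE is the standard deviation of the 8 replicate variances.
Mean of replicates: (6.3687 + 5.2078 + 5.4312 + 5.6055 + 5.4600 + 2.8782 + 6.0546 + 5.6048) / 8 = 42.61080 / 8 = 5.32635
Sum of squared deviations: (+1.04235)² + (−0.11855)² + (+0.10485)² + (+0.27915)² + (+0.13365)² + (−2.44815)² + (+0.72825)² + (+0.27845)² = 7.80865
Variance = 7.80865 / 7 = 1.11552
SE* = √1.11552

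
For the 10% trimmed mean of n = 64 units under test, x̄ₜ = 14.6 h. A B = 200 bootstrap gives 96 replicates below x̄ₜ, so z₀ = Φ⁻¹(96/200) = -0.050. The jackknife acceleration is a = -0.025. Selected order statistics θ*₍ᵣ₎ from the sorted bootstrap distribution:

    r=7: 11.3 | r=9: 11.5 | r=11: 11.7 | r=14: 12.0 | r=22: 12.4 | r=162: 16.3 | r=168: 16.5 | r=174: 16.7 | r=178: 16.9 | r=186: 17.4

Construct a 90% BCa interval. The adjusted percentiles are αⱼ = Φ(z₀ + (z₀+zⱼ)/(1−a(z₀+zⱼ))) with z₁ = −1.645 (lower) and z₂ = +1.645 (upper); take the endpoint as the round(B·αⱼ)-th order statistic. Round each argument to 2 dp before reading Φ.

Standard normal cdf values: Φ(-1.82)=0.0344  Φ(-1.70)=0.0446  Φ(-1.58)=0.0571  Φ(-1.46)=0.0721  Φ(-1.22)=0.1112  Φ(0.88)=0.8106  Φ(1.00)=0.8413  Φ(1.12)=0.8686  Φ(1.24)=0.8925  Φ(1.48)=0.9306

(11.3, 17.4)

Lower: z₀ + z₁ = -0.050 + (-1.645) = -1.695; 1 − a(z₀+z₁) = 1 − (-0.025)(-1.695) = 0.9576; argument = -0.050 + (-1.695)/0.9576 = -1.8200 → -1.82.
α₁ = Φ(-1.82) = 0.0344; rank = round(200 × 0.0344) = 7; θ*₍7₎ = 11.3.
Upper: z₀ + z₂ = 1.595; 1 − a(z₀+z₂) = 1.0399; argument = 1.4838 → 1.48; α₂ = 0.9306; rank = 186; θ*₍186₎ = 17.4.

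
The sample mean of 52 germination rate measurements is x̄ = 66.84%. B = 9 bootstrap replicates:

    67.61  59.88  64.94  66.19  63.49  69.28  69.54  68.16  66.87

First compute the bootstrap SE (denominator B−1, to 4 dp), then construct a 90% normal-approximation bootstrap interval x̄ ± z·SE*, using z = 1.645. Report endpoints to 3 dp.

(61.777, 71.903)

Mean of replicates = 66.2178; sum of squared deviations = 75.7920; SE* = √(75.7920/8) = 3.0780
Margin = 1.645 × 3.0780 = 5.0633
Interval: 66.84 ± 5.0633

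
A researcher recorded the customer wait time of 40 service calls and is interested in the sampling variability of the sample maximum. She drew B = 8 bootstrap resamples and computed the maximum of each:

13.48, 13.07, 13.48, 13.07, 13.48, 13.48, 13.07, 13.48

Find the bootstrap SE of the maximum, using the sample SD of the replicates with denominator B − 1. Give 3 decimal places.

Bootstrap SE is the standard deviation of the 8 replicate maximums.
Mean of replicates: (13.48 + 13.07 + 13.48 + 13.07 + 13.48 + 13.48 + 13.07 + 13.48) / 8 = 106.6100 / 8 = 13.3262
Sum of squared deviations: (+0.1538)² + (−0.2562)² + (+0.1538)² + (−0.2562)² + (+0.1538)² + (+0.1538)² + (−0.2562)² + (+0.1538)² = 0.3152
Variance = 0.3152 / 7 = 0.0450
SE* = √0.0450

SE* = 0.212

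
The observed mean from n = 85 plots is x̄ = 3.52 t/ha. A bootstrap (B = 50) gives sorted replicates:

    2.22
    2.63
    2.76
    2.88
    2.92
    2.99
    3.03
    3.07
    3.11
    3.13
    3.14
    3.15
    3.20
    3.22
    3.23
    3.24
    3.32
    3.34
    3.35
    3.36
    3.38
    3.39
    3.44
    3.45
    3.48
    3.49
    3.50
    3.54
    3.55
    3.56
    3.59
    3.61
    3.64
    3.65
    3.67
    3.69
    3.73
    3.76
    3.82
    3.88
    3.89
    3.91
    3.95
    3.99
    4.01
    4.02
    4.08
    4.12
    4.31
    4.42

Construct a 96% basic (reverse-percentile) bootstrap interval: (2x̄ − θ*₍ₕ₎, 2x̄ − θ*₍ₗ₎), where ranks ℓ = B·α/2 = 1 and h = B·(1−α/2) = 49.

(2.73, 4.82)

Percentile endpoints at ranks 1 and 49: θ*₍1₎ = 2.22, θ*₍49₎ = 4.31.
Basic interval reflects these around x̄:
  lower = 2 × 3.52 − 4.31 = 2.73
  upper = 2 × 3.52 − 2.22 = 4.82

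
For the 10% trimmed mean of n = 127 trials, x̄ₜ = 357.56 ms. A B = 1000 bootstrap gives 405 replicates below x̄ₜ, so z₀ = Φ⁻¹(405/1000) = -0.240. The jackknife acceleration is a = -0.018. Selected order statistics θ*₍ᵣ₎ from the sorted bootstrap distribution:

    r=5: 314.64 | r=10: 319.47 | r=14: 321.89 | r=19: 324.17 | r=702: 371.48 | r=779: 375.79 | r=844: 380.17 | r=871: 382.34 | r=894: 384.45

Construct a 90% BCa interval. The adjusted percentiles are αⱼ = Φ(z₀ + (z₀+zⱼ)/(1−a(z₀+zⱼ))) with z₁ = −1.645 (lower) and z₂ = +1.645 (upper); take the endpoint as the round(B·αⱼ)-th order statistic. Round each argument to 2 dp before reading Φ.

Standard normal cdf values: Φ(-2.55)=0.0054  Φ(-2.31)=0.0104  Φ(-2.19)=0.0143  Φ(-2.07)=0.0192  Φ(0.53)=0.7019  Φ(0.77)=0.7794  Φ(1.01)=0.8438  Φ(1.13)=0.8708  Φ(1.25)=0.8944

Lower: z₀ + z₁ = -0.240 + (-1.645) = -1.885; 1 − a(z₀+z₁) = 1 − (-0.018)(-1.885) = 0.9661; argument = -0.240 + (-1.885)/0.9661 = -2.1912 → -2.19.
α₁ = Φ(-2.19) = 0.0143; rank = round(1000 × 0.0143) = 14; θ*₍14₎ = 321.89.
Upper: z₀ + z₂ = 1.405; 1 − a(z₀+z₂) = 1.0253; argument = 1.1303 → 1.13; α₂ = 0.8708; rank = 871; θ*₍871₎ = 382.34.

(321.89, 382.34)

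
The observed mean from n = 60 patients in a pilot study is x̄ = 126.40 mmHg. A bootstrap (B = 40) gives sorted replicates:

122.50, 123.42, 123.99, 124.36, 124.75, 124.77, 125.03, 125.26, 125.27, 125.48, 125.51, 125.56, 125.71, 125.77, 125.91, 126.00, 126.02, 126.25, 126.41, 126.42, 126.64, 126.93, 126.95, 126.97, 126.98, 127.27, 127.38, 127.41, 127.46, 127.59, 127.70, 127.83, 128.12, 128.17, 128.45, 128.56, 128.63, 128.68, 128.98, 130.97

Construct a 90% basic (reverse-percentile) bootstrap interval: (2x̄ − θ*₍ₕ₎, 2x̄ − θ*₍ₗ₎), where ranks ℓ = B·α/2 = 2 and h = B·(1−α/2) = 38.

(124.12, 129.38)

Percentile endpoints at ranks 2 and 38: θ*₍2₎ = 123.42, θ*₍38₎ = 128.68.
Basic interval reflects these around x̄:
  lower = 2 × 126.40 − 128.68 = 124.12
  upper = 2 × 126.40 − 123.42 = 129.38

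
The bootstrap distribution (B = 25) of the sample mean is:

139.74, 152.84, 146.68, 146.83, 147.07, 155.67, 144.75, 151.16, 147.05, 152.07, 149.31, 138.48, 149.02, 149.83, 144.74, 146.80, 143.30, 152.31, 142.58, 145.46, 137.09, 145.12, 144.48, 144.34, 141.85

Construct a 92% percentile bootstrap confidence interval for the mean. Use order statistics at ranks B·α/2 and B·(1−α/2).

Sorted replicates: 137.09, 138.48, 139.74, 141.85, 142.58, 143.30, 144.34, 144.48, 144.74, 144.75, 145.12, 145.46, 146.68, 146.80, 146.83, 147.05, 147.07, 149.02, 149.31, 149.83, 151.16, 152.07, 152.31, 152.84, 155.67
α = 0.08; lower rank = 25 × 0.040 = 1; upper rank = 25 × 0.960 = 24.
The 1st smallest replicate is 137.09; the 24th is 152.84.

(137.09, 152.84)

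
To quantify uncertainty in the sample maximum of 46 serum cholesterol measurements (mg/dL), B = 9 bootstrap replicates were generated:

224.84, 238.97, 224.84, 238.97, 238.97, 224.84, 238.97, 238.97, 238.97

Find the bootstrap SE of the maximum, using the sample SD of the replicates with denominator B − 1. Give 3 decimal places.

SE* = 7.065

Bootstrap SE is the standard deviation of the 9 replicate maximums.
Mean of replicates: (224.84 + 238.97 + 224.84 + 238.97 + 238.97 + 224.84 + 238.97 + 238.97 + 238.97) / 9 = 2108.3400 / 9 = 234.2600
Sum of squared deviations: (−9.4200)² + (+4.7100)² + (−9.4200)² + (+4.7100)² + (+4.7100)² + (−9.4200)² + (+4.7100)² + (+4.7100)² + (+4.7100)² = 399.3138
Variance = 399.3138 / 8 = 49.9142
SE* = √49.9142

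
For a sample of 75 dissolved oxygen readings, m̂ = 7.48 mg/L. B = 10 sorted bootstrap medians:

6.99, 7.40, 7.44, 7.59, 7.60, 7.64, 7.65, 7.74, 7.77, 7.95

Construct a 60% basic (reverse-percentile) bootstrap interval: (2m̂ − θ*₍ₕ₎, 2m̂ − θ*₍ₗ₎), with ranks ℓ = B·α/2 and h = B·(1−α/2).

Percentile endpoints at ranks 2 and 8: θ*₍2₎ = 7.40, θ*₍8₎ = 7.74.
Basic interval reflects these around m̂:
  lower = 2 × 7.48 − 7.74 = 7.22
  upper = 2 × 7.48 − 7.40 = 7.56

(7.22, 7.56)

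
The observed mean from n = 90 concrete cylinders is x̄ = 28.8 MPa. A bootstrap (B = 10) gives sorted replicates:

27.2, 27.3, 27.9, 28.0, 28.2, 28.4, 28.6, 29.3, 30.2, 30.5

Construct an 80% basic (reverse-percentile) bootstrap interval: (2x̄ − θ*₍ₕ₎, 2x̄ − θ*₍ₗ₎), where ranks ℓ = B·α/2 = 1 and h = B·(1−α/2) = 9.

(27.4, 30.4)

Percentile endpoints at ranks 1 and 9: θ*₍1₎ = 27.2, θ*₍9₎ = 30.2.
Basic interval reflects these around x̄:
  lower = 2 × 28.8 − 30.2 = 27.4
  upper = 2 × 28.8 − 27.2 = 30.4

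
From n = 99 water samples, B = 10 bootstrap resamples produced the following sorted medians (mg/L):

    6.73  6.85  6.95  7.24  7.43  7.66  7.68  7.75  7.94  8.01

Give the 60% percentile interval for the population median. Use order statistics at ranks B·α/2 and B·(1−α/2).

(6.85, 7.75)

α = 0.40; lower rank = 10 × 0.200 = 2; upper rank = 10 × 0.800 = 8.
The 2nd smallest replicate is 6.85; the 8th is 7.75.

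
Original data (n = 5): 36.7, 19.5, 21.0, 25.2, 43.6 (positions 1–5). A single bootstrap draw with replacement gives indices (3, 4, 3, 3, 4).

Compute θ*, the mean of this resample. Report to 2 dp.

θ* = 22.68

Resample values: 21.0, 25.2, 21.0, 21.0, 25.2.
Mean = (21.0 + 25.2 + 21.0 + 21.0 + 25.2) / 5 = 113.40 / 5 = 22.68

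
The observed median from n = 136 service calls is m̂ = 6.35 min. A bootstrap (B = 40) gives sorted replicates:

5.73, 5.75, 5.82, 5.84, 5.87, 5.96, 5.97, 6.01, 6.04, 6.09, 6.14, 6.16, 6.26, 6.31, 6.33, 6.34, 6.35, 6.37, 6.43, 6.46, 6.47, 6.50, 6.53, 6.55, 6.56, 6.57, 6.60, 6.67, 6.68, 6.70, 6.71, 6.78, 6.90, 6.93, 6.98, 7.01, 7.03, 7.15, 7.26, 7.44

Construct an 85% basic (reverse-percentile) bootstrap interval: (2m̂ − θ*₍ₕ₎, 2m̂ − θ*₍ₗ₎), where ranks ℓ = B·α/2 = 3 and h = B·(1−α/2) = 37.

Percentile endpoints at ranks 3 and 37: θ*₍3₎ = 5.82, θ*₍37₎ = 7.03.
Basic interval reflects these around m̂:
  lower = 2 × 6.35 − 7.03 = 5.67
  upper = 2 × 6.35 − 5.82 = 6.88

(5.67, 6.88)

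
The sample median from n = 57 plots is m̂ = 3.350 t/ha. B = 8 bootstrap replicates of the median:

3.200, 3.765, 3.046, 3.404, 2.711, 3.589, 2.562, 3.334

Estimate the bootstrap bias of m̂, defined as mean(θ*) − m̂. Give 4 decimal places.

mean(θ*) = (3.200 + 3.765 + 3.046 + 3.404 + 2.711 + 3.589 + 2.562 + 3.334) / 8 = 3.20138
bias = 3.20138 − 3.350

bias = −0.1486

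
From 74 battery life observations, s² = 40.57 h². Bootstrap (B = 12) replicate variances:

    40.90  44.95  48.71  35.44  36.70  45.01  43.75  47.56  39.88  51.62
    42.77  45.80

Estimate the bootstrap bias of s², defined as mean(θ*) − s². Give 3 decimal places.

mean(θ*) = (40.90 + 44.95 + 48.71 + 35.44 + 36.70 + 45.01 + 43.75 + 47.56 + 39.88 + 51.62 + 42.77 + 45.80) / 12 = 43.5908
bias = 43.5908 − 40.57

bias = +3.021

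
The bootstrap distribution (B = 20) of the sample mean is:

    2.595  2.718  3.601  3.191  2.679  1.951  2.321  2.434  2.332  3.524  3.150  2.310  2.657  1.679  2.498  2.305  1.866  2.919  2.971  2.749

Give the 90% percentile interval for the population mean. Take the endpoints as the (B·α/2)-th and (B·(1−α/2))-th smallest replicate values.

Sorted replicates: 1.679, 1.866, 1.951, 2.305, 2.310, 2.321, 2.332, 2.434, 2.498, 2.595, 2.657, 2.679, 2.718, 2.749, 2.919, 2.971, 3.150, 3.191, 3.524, 3.601
α = 0.10; lower rank = 20 × 0.050 = 1; upper rank = 20 × 0.950 = 19.
The 1st smallest replicate is 1.679; the 19th is 3.524.

(1.679, 3.524)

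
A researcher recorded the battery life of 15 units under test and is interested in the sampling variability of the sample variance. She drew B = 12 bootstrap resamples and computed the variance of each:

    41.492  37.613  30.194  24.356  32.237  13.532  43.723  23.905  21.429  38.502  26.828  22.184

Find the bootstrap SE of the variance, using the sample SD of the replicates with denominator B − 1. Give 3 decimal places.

Bootstrap SE is the standard deviation of the 12 replicate variances.
Mean of replicates: (41.492 + 37.613 + 30.194 + 24.356 + 32.237 + 13.532 + 43.723 + 23.905 + 21.429 + 38.502 + 26.828 + 22.184) / 12 = 355.9950 / 12 = 29.6663
Sum of squared deviations: (+11.8257)² + (+7.9467)² + (+0.5277)² + (−5.3102)² + (+2.5708)² + (−16.1343)² + (+14.0567)² + (−5.7613)² + (−8.2373)² + (+8.8358)² + (−2.8383)² + (−7.4823)² = 939.1460
Variance = 939.1460 / 11 = 85.3769
SE* = √85.3769

SE* = 9.240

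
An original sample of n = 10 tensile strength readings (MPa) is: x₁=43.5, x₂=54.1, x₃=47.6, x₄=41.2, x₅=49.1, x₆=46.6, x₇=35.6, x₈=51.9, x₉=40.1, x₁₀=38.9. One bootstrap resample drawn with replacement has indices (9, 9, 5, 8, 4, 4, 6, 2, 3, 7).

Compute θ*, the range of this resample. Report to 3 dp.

θ* = 18.500

Resample values: 40.1, 40.1, 49.1, 51.9, 41.2, 41.2, 46.6, 54.1, 47.6, 35.6.
Range = 54.1 − 35.6 = 18.500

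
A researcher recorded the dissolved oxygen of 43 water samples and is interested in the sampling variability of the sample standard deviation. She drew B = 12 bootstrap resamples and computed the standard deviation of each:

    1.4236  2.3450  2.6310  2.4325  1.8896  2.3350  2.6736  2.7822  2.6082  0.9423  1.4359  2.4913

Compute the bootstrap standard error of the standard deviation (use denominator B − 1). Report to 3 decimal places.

SE* = 0.599

Bootstrap SE is the standard deviation of the 12 replicate standard deviations.
Mean of replicates: (1.4236 + 2.3450 + 2.6310 + 2.4325 + 1.8896 + 2.3350 + 2.6736 + 2.7822 + 2.6082 + 0.9423 + 1.4359 + 2.4913) / 12 = 25.99020 / 12 = 2.16585
Sum of squared deviations: (−0.74225)² + (+0.17915)² + (+0.46515)² + (+0.26665)² + (−0.27625)² + (+0.16915)² + (+0.50775)² + (+0.61635)² + (+0.44235)² + (−1.22355)² + (−0.72995)² + (+0.32545)² = 3.94461
Variance = 3.94461 / 11 = 0.35860
SE* = √0.35860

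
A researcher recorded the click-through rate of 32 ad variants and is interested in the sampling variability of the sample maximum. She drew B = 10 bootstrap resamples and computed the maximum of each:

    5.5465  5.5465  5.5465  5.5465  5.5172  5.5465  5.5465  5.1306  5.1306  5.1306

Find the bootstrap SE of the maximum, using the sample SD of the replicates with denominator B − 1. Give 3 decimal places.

Bootstrap SE is the standard deviation of the 10 replicate maximums.
Mean of replicates: (5.5465 + 5.5465 + 5.5465 + 5.5465 + 5.5172 + 5.5465 + 5.5465 + 5.1306 + 5.1306 + 5.1306) / 10 = 54.18800 / 10 = 5.41880
Sum of squared deviations: (+0.12770)² + (+0.12770)² + (+0.12770)² + (+0.12770)² + (+0.09840)² + (+0.12770)² + (+0.12770)² + (−0.28820)² + (−0.28820)² + (−0.28820)² = 0.35670
Variance = 0.35670 / 9 = 0.03963
SE* = √0.03963

SE* = 0.199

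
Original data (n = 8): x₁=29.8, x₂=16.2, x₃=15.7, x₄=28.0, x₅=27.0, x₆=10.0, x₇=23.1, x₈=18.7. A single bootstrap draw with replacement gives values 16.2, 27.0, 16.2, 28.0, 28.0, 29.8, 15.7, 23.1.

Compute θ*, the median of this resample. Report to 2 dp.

θ* = 25.05

Sorted: 15.7, 16.2, 16.2, 23.1, 27.0, 28.0, 28.0, 29.8
Median = average of the two middle values = 25.05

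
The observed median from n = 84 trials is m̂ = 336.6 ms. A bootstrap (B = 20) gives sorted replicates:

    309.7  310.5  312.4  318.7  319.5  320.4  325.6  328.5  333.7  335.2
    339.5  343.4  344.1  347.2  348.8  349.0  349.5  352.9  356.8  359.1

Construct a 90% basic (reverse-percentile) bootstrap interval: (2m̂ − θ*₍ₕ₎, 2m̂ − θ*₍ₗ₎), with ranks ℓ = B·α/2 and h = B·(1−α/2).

(316.4, 363.5)

Percentile endpoints at ranks 1 and 19: θ*₍1₎ = 309.7, θ*₍19₎ = 356.8.
Basic interval reflects these around m̂:
  lower = 2 × 336.6 − 356.8 = 316.4
  upper = 2 × 336.6 − 309.7 = 363.5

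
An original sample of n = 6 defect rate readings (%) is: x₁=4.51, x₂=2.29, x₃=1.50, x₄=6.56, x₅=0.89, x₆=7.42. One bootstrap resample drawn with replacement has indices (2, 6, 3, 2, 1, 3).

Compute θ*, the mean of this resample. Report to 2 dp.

Resample values: 2.29, 7.42, 1.50, 2.29, 4.51, 1.50.
Mean = (2.29 + 7.42 + 1.50 + 2.29 + 4.51 + 1.50) / 6 = 19.510 / 6 = 3.25

θ* = 3.25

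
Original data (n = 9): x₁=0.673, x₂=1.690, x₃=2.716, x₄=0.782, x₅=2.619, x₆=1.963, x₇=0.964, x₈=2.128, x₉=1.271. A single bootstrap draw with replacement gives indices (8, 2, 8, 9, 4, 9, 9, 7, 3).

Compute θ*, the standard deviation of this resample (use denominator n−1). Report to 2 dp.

Resample values: 2.128, 1.690, 2.128, 1.271, 0.782, 1.271, 1.271, 0.964, 2.716.
Mean = 1.5801; sum of squared deviations = 3.2059
s² = 3.2059 / 8 = 0.4007
s = √0.4007 = 0.63

θ* = 0.63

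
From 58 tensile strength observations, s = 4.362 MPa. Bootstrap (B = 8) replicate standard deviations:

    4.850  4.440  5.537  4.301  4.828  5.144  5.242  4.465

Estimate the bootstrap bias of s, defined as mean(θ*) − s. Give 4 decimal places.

mean(θ*) = (4.850 + 4.440 + 5.537 + 4.301 + 4.828 + 5.144 + 5.242 + 4.465) / 8 = 4.85088
bias = 4.85088 − 4.362

bias = +0.4889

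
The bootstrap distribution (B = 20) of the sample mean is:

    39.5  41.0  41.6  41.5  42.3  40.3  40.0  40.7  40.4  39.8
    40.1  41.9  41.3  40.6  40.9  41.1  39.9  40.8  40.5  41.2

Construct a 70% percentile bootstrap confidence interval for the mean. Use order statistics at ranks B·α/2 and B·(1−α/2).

Sorted replicates: 39.5, 39.8, 39.9, 40.0, 40.1, 40.3, 40.4, 40.5, 40.6, 40.7, 40.8, 40.9, 41.0, 41.1, 41.2, 41.3, 41.5, 41.6, 41.9, 42.3
α = 0.30; lower rank = 20 × 0.150 = 3; upper rank = 20 × 0.850 = 17.
The 3rd smallest replicate is 39.9; the 17th is 41.5.

(39.9, 41.5)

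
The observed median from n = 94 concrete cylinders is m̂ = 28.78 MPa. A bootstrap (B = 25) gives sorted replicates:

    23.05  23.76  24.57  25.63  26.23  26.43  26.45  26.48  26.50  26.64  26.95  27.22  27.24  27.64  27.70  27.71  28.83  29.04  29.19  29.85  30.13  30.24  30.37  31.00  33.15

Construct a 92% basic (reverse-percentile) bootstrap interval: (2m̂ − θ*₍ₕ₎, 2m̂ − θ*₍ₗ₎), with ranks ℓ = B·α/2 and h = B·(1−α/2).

Percentile endpoints at ranks 1 and 24: θ*₍1₎ = 23.05, θ*₍24₎ = 31.00.
Basic interval reflects these around m̂:
  lower = 2 × 28.78 − 31.00 = 26.56
  upper = 2 × 28.78 − 23.05 = 34.51

(26.56, 34.51)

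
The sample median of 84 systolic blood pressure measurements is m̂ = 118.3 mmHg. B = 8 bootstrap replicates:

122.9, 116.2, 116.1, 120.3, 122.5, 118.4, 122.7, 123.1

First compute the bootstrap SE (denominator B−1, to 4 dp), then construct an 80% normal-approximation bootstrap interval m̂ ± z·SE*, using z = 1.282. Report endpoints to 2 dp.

(114.45, 122.15)

Mean of replicates = 120.2750; sum of squared deviations = 63.2550; SE* = √(63.2550/7) = 3.0061
Margin = 1.282 × 3.0061 = 3.854
Interval: 118.3 ± 3.854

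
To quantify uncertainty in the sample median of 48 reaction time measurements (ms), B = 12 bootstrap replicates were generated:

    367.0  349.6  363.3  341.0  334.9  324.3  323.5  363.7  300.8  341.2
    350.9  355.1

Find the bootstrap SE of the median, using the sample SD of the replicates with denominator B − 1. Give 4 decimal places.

SE* = 19.6620

Bootstrap SE is the standard deviation of the 12 replicate medians.
Mean of replicates: (367.0 + 349.6 + 363.3 + 341.0 + 334.9 + 324.3 + 323.5 + 363.7 + 300.8 + 341.2 + 350.9 + 355.1) / 12 = 4115.30000 / 12 = 342.94167
Sum of squared deviations: (+24.05833)² + (+6.65833)² + (+20.35833)² + (−1.94167)² + (−8.04167)² + (−18.64167)² + (−19.44167)² + (+20.75833)² + (−42.14167)² + (−1.74167)² + (+7.95833)² + (+12.15833)² = 4252.54917
Variance = 4252.54917 / 11 = 386.59538
SE* = √386.59538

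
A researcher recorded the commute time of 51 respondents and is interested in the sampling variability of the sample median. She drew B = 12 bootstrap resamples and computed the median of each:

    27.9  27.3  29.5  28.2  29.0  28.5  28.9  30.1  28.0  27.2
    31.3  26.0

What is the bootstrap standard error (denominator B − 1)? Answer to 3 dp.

Bootstrap SE is the standard deviation of the 12 replicate medians.
Mean of replicates: (27.9 + 27.3 + 29.5 + 28.2 + 29.0 + 28.5 + 28.9 + 30.1 + 28.0 + 27.2 + 31.3 + 26.0) / 12 = 341.9000 / 12 = 28.4917
Sum of squared deviations: (−0.5917)² + (−1.1917)² + (+1.0083)² + (−0.2917)² + (+0.5083)² + (+0.0083)² + (+0.4083)² + (+1.6083)² + (−0.4917)² + (−1.2917)² + (+2.8083)² + (−2.4917)² = 21.8892
Variance = 21.8892 / 11 = 1.9899
SE* = √1.9899

SE* = 1.411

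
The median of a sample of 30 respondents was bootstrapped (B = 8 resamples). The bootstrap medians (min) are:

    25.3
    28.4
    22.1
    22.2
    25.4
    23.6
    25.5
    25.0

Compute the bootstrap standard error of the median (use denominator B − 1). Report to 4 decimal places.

Bootstrap SE is the standard deviation of the 8 replicate medians.
Mean of replicates: (25.3 + 28.4 + 22.1 + 22.2 + 25.4 + 23.6 + 25.5 + 25.0) / 8 = 197.50000 / 8 = 24.68750
Sum of squared deviations: (+0.61250)² + (+3.71250)² + (−2.58750)² + (−2.48750)² + (+0.71250)² + (−1.08750)² + (+0.81250)² + (+0.31250)² = 29.48875
Variance = 29.48875 / 7 = 4.21268
SE* = √4.21268

SE* = 2.0525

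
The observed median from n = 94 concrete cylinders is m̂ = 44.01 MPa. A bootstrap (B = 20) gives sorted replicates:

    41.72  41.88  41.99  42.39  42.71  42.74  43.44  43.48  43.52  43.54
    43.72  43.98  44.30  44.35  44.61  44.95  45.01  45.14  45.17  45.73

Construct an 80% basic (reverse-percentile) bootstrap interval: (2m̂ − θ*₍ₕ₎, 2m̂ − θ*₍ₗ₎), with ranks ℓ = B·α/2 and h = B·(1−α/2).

Percentile endpoints at ranks 2 and 18: θ*₍2₎ = 41.88, θ*₍18₎ = 45.14.
Basic interval reflects these around m̂:
  lower = 2 × 44.01 − 45.14 = 42.88
  upper = 2 × 44.01 − 41.88 = 46.14

(42.88, 46.14)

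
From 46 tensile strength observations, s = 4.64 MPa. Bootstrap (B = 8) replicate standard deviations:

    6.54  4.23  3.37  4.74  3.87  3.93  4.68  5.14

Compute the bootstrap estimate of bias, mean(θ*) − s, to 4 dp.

bias = −0.0775

mean(θ*) = (6.54 + 4.23 + 3.37 + 4.74 + 3.87 + 3.93 + 4.68 + 5.14) / 8 = 4.56250
bias = 4.56250 − 4.64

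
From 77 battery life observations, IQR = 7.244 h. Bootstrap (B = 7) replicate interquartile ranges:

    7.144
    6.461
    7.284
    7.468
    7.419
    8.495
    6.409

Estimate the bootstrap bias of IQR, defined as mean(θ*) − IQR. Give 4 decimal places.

bias = −0.0040

mean(θ*) = (7.144 + 6.461 + 7.284 + 7.468 + 7.419 + 8.495 + 6.409) / 7 = 7.24000
bias = 7.24000 − 7.244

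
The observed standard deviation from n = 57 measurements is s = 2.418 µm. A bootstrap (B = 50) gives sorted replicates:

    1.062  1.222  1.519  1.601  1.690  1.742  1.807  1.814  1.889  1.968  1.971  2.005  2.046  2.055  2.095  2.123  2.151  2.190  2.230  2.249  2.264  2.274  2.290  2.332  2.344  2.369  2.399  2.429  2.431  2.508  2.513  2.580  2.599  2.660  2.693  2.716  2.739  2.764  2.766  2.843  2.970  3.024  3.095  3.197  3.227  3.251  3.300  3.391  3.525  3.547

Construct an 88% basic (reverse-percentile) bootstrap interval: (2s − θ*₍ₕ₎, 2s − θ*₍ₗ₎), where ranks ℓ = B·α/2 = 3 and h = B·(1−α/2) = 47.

(1.536, 3.317)

Percentile endpoints at ranks 3 and 47: θ*₍3₎ = 1.519, θ*₍47₎ = 3.300.
Basic interval reflects these around s:
  lower = 2 × 2.418 − 3.300 = 1.536
  upper = 2 × 2.418 − 1.519 = 3.317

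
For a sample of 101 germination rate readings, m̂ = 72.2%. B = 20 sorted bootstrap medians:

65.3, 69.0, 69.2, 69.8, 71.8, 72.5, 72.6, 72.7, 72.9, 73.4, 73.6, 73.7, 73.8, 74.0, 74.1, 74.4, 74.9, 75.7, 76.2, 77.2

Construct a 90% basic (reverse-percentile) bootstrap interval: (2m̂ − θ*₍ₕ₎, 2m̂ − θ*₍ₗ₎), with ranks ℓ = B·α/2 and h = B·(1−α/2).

(68.2, 79.1)

Percentile endpoints at ranks 1 and 19: θ*₍1₎ = 65.3, θ*₍19₎ = 76.2.
Basic interval reflects these around m̂:
  lower = 2 × 72.2 − 76.2 = 68.2
  upper = 2 × 72.2 − 65.3 = 79.1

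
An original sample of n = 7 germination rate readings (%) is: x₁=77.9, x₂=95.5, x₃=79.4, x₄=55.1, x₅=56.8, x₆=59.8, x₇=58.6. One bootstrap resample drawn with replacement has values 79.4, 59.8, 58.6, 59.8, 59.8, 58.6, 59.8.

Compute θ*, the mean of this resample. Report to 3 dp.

Mean = (79.4 + 59.8 + 58.6 + 59.8 + 59.8 + 58.6 + 59.8) / 7 = 435.80 / 7 = 62.257

θ* = 62.257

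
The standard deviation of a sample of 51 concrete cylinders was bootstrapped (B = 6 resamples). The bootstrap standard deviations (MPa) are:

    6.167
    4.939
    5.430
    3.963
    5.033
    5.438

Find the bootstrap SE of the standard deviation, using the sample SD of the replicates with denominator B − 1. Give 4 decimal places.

Bootstrap SE is the standard deviation of the 6 replicate standard deviations.
Mean of replicates: (6.167 + 4.939 + 5.430 + 3.963 + 5.033 + 5.438) / 6 = 30.97000 / 6 = 5.16167
Sum of squared deviations: (+1.00533)² + (−0.22267)² + (+0.26833)² + (−1.19867)² + (−0.12867)² + (+0.27633)² = 2.66200
Variance = 2.66200 / 5 = 0.53240
SE* = √0.53240

SE* = 0.7297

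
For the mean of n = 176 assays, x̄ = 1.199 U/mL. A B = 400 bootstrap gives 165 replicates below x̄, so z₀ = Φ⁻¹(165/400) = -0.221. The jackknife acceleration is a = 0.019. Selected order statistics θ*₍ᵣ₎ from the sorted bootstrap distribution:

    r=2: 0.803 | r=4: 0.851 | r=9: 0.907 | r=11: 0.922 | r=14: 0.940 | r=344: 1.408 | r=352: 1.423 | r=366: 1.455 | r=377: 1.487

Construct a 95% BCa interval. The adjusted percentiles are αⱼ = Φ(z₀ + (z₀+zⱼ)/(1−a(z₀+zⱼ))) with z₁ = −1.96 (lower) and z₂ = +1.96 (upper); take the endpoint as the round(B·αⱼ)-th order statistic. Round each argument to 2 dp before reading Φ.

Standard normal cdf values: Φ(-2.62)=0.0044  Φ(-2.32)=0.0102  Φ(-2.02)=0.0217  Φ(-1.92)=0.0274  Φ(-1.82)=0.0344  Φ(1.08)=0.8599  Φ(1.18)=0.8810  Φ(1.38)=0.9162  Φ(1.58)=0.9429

(0.851, 1.487)

Lower: z₀ + z₁ = -0.221 + (-1.960) = -2.181; 1 − a(z₀+z₁) = 1 − (0.019)(-2.181) = 1.0414; argument = -0.221 + (-2.181)/1.0414 = -2.3152 → -2.32.
α₁ = Φ(-2.32) = 0.0102; rank = round(400 × 0.0102) = 4; θ*₍4₎ = 0.851.
Upper: z₀ + z₂ = 1.739; 1 − a(z₀+z₂) = 0.9670; argument = 1.5774 → 1.58; α₂ = 0.9429; rank = 377; θ*₍377₎ = 1.487.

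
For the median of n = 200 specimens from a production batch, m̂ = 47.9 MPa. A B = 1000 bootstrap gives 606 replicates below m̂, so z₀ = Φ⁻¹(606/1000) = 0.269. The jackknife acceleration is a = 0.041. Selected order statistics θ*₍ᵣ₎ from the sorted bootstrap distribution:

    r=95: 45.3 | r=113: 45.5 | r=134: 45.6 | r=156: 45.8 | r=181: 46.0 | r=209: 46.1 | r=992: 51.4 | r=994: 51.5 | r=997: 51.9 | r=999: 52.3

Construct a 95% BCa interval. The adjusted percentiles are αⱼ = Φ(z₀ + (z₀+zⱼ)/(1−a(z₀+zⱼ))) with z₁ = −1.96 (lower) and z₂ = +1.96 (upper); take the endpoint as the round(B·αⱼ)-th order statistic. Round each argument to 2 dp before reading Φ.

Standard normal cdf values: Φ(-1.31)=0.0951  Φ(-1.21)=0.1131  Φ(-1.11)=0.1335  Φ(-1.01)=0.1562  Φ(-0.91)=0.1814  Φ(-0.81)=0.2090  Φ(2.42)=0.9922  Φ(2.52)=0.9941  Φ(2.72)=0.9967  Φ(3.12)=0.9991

Lower: z₀ + z₁ = 0.269 + (-1.960) = -1.691; 1 − a(z₀+z₁) = 1 − (0.041)(-1.691) = 1.0693; argument = 0.269 + (-1.691)/1.0693 = -1.3124 → -1.31.
α₁ = Φ(-1.31) = 0.0951; rank = round(1000 × 0.0951) = 95; θ*₍95₎ = 45.3.
Upper: z₀ + z₂ = 2.229; 1 − a(z₀+z₂) = 0.9086; argument = 2.7222 → 2.72; α₂ = 0.9967; rank = 997; θ*₍997₎ = 51.9.

(45.3, 51.9)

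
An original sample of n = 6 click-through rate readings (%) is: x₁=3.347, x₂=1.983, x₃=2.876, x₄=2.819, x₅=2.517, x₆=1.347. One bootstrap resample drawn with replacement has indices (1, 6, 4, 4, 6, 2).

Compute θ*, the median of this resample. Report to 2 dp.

θ* = 2.40

Resample values: 3.347, 1.347, 2.819, 2.819, 1.347, 1.983.
Sorted: 1.347, 1.347, 1.983, 2.819, 2.819, 3.347
Median = average of the two middle values = 2.40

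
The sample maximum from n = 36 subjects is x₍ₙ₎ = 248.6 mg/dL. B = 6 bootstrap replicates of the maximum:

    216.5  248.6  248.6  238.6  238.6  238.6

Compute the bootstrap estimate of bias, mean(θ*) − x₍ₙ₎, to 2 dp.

mean(θ*) = (216.5 + 248.6 + 248.6 + 238.6 + 238.6 + 238.6) / 6 = 238.250
bias = 238.250 − 248.6

bias = −10.35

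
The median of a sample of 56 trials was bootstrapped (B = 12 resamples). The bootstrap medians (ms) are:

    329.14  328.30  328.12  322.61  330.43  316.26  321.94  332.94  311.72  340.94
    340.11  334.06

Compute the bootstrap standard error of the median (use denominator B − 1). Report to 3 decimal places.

SE* = 8.796

Bootstrap SE is the standard deviation of the 12 replicate medians.
Mean of replicates: (329.14 + 328.30 + 328.12 + 322.61 + 330.43 + 316.26 + 321.94 + 332.94 + 311.72 + 340.94 + 340.11 + 334.06) / 12 = 3936.5700 / 12 = 328.0475
Sum of squared deviations: (+1.0925)² + (+0.2525)² + (+0.0725)² + (−5.4375)² + (+2.3825)² + (−11.7875)² + (−6.1075)² + (+4.8925)² + (−16.3275)² + (+12.8925)² + (+12.0625)² + (+6.0125)² = 851.1464
Variance = 851.1464 / 11 = 77.3769
SE* = √77.3769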